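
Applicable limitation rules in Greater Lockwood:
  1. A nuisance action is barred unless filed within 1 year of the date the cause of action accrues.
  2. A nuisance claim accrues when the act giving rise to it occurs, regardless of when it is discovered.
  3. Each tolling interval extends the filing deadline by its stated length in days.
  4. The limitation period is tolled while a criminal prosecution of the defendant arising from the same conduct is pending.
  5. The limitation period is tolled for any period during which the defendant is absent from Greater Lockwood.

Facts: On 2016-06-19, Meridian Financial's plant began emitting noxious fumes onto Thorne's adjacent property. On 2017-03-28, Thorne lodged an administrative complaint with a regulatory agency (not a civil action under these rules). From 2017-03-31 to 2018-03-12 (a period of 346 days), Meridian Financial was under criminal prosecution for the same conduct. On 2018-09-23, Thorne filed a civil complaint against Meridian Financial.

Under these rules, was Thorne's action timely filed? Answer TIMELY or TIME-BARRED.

TIME-BARRED

The cause of action accrued on 2016-06-19, the date of the act.
The untolled deadline — 1 year after 2016-06-19 — is 2017-06-19.
Because the pending criminal prosecution ran from 2017-03-31 to 2018-03-12, the deadline is extended by 346 days to 2018-05-31.
Nothing else in the chronology tolls or restarts the period.
Thorne filed on 2018-09-23, after the 2018-05-31 deadline, so the action is time-barred.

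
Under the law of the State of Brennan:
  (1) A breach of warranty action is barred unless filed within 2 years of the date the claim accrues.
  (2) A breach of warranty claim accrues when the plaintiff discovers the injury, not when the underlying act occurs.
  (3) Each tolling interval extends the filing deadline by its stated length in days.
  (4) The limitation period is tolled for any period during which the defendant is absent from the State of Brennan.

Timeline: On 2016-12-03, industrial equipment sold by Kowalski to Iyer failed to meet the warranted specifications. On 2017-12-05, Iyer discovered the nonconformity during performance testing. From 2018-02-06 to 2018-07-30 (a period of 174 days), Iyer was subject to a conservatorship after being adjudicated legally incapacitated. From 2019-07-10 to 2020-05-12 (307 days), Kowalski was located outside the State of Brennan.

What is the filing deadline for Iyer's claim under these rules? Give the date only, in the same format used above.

The claim did not accrue until Iyer discovered the injury on 2017-12-05; the 2016-12-03 act date does not start the clock under the stated rule.
2 years from 2017-12-05 is 2019-12-05.
The period was tolled for 307 days by the defendant's absence from the jurisdiction (2019-07-10 to 2020-05-12), pushing the deadline to 2020-10-07.
The plaintiff's legal incapacity from 2018-02-06 to 2018-07-30 does not toll the period, because no stated rule makes the plaintiff's incapacity a tolling event.

2020-10-07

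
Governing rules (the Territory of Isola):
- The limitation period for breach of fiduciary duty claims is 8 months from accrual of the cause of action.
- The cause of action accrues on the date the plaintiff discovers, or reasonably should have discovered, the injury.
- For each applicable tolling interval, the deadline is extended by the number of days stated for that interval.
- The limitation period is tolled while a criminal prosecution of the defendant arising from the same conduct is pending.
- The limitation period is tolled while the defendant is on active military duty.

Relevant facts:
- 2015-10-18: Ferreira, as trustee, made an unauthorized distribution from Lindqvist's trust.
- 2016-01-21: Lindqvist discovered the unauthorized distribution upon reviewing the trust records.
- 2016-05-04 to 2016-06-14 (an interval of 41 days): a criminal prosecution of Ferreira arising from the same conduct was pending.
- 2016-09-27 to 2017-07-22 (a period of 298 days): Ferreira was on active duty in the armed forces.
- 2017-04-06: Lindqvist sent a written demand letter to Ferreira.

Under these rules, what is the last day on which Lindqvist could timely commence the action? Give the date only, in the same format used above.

2017-08-26

Accrual is tied to discovery, so the period began on 2016-01-21 rather than on 2015-10-18 when the act occurred.
8 months from 2016-01-21 is 2016-09-21.
The pending criminal prosecution from 2016-05-04 to 2016-06-14 tolled the period for 41 days, extending the deadline to 2016-11-01.
The period was tolled for 298 days by the defendant's active military service (2016-09-27 to 2017-07-22), pushing the deadline to 2017-08-26.
The other events in the timeline have no effect on the limitation period under the stated rules.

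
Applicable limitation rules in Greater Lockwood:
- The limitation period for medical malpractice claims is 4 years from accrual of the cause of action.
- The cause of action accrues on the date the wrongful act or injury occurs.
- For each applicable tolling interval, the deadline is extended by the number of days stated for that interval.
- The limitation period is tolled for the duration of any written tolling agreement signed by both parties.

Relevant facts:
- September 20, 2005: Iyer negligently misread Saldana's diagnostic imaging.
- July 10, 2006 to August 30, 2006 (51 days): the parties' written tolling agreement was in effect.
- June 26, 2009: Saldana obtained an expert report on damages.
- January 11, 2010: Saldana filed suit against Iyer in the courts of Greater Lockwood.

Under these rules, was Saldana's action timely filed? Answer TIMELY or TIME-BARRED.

TIME-BARRED

The cause of action accrued on September 20, 2005, the date of the act.
4 years from September 20, 2005 is September 20, 2009.
The written tolling agreement from July 10, 2006 to August 30, 2006 tolled the period for 51 days, extending the deadline to November 10, 2009.
The other events in the timeline have no effect on the limitation period under the stated rules.
Saldana filed on January 11, 2010, after the November 10, 2009 deadline, so the action is time-barred.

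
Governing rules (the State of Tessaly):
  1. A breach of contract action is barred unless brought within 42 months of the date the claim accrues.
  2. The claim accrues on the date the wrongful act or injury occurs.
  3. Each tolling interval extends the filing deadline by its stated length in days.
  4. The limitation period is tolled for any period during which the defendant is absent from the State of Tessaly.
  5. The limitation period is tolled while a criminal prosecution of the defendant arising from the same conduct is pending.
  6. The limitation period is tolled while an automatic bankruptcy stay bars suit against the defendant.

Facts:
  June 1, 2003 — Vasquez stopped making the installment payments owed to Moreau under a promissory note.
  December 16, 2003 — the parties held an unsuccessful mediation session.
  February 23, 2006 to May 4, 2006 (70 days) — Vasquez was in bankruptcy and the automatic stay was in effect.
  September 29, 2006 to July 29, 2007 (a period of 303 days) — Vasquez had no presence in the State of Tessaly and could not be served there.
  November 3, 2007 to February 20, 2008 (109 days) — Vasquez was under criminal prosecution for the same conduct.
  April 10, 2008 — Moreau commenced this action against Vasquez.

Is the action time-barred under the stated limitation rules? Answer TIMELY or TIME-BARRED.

TIME-BARRED

The limitation period began to run on June 1, 2003.
Adding the 42 months base period to June 1, 2003 gives a deadline of December 1, 2006, before any tolling.
The period was tolled for 70 days by the automatic bankruptcy stay (February 23, 2006 to May 4, 2006), pushing the deadline to February 9, 2007.
The period was tolled for 303 days by the defendant's absence from the jurisdiction (September 29, 2006 to July 29, 2007), pushing the deadline to December 9, 2007.
The period was tolled for 109 days by the pending criminal prosecution (November 3, 2007 to February 20, 2008), pushing the deadline to March 27, 2008.
Nothing else in the chronology tolls or restarts the period.
The April 10, 2008 filing falls after the March 27, 2008 deadline; the claim is time-barred.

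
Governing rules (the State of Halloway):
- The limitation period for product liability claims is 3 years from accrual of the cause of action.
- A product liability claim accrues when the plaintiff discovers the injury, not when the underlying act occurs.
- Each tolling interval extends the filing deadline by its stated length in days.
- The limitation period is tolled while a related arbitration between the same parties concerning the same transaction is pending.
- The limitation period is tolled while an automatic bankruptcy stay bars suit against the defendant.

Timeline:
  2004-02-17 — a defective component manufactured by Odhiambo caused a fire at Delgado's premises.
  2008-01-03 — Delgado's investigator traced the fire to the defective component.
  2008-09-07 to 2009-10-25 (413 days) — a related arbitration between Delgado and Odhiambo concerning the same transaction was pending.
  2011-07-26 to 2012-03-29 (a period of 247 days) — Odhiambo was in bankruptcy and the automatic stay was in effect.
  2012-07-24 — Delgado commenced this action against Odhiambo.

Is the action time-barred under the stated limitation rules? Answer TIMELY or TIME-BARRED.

TIMELY

The claim did not accrue until Delgado discovered the injury on 2008-01-03; the 2004-02-17 act date does not start the clock under the stated rule.
The untolled deadline — 3 years after 2008-01-03 — is 2011-01-03.
Because the pending related arbitration ran from 2008-09-07 to 2009-10-25, the deadline is extended by 413 days to 2012-02-20.
The automatic bankruptcy stay from 2011-07-26 to 2012-03-29 tolled the period for 247 days, extending the deadline to 2012-10-24.
The 2012-07-24 filing precedes the 2012-10-24 deadline; the claim is timely.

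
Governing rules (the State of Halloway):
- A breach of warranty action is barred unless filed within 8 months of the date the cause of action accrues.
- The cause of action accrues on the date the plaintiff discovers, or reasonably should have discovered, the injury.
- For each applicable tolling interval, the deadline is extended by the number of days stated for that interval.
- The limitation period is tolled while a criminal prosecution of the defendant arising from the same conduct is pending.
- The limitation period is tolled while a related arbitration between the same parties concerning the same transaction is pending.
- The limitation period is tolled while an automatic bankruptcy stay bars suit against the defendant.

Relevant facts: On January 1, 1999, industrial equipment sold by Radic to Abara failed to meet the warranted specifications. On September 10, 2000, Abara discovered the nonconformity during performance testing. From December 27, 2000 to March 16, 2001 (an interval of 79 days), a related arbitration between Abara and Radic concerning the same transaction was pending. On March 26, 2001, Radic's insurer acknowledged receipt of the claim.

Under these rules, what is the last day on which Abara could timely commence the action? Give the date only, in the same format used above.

Under the discovery rule, the claim accrued on September 10, 2000, when Abara discovered the injury — not on the January 1, 1999 date of the underlying act.
Adding the 8 months base period to September 10, 2000 gives a deadline of May 10, 2001, before any tolling.
The pending related arbitration from December 27, 2000 to March 16, 2001 tolled the period for 79 days, extending the deadline to July 28, 2001.
The other events in the timeline have no effect on the limitation period under the stated rules.

July 28, 2001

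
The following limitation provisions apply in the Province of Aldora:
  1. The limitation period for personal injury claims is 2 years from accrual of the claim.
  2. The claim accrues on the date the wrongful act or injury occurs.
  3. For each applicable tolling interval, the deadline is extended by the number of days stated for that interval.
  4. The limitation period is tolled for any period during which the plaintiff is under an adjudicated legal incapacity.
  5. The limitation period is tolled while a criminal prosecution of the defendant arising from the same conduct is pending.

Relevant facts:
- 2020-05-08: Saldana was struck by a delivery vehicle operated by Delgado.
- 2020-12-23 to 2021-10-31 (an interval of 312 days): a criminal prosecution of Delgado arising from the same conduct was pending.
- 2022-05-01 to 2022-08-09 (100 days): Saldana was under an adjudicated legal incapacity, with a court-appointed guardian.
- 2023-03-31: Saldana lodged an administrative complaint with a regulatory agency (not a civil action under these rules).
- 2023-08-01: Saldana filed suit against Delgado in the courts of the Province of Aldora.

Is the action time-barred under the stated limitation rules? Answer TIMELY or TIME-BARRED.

TIME-BARRED

The claim accrued on 2020-05-08, the date of the act.
Adding the 2 years base period to 2020-05-08 gives a deadline of 2022-05-08, before any tolling.
The pending criminal prosecution from 2020-12-23 to 2021-10-31 tolled the period for 312 days, extending the deadline to 2023-03-16.
Because the plaintiff's legal incapacity ran from 2022-05-01 to 2022-08-09, the deadline is extended by 100 days to 2023-06-24.
Nothing else in the chronology tolls or restarts the period.
Saldana filed on 2023-08-01, after the 2023-06-24 deadline, so the action is time-barred.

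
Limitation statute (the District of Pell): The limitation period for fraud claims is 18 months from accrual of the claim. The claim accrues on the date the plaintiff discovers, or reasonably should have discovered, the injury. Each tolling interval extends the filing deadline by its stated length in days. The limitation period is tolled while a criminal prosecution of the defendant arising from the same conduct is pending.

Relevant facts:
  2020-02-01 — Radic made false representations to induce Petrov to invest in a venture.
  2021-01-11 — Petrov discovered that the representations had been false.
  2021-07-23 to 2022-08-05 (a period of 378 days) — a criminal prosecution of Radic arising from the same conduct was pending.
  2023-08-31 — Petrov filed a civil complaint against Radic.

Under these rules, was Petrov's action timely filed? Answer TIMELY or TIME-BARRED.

TIME-BARRED

The claim did not accrue until Petrov discovered the injury on 2021-01-11; the 2020-02-01 act date does not start the clock under the stated rule.
18 months from 2021-01-11 is 2022-07-11.
The period was tolled for 378 days by the pending criminal prosecution (2021-07-23 to 2022-08-05), pushing the deadline to 2023-07-24.
The 2023-08-31 filing falls after the 2023-07-24 deadline; the claim is time-barred.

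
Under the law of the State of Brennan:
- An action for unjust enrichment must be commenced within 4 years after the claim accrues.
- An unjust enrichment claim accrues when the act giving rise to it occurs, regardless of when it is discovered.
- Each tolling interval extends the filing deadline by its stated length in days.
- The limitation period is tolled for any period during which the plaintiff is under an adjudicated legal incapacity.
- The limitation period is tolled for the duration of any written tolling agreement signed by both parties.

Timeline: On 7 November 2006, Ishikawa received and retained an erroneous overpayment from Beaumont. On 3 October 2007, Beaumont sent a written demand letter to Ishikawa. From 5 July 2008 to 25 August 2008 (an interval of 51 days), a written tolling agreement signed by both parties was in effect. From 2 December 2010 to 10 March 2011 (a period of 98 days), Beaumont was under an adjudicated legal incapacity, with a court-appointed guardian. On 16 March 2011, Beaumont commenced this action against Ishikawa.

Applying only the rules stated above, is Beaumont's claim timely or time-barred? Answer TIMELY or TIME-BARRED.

The claim accrued on 7 November 2006, when the wrongful act occurred.
Adding the 4 years base period to 7 November 2006 gives a deadline of 7 November 2010, before any tolling.
Because the written tolling agreement ran from 5 July 2008 to 25 August 2008, the deadline is extended by 51 days to 28 December 2010.
The period was tolled for 98 days by the plaintiff's legal incapacity (2 December 2010 to 10 March 2011), pushing the deadline to 5 April 2011.
The other events in the timeline have no effect on the limitation period under the stated rules.
Filing on 16 March 2011 beat the 5 April 2011 deadline — the action is timely.

TIMELY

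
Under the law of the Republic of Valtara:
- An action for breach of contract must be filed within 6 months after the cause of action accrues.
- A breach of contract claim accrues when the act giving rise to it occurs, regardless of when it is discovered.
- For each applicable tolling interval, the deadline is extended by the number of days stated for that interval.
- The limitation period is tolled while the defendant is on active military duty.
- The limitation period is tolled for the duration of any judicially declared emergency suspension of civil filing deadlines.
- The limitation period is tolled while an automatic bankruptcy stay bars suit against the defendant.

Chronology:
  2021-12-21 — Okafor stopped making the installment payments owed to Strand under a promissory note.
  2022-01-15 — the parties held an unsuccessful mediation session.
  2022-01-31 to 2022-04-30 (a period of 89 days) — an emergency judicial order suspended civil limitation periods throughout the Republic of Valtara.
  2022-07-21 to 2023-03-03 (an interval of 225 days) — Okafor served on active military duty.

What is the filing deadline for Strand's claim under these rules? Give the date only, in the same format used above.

2023-05-01

The limitation period began to run on 2021-12-21.
The untolled deadline — 6 months after 2021-12-21 — is 2022-06-21.
Because the emergency suspension of filing deadlines ran from 2022-01-31 to 2022-04-30, the deadline is extended by 89 days to 2022-09-18.
Because the defendant's active military service ran from 2022-07-21 to 2023-03-03, the deadline is extended by 225 days to 2023-05-01.
The other events in the timeline have no effect on the limitation period under the stated rules.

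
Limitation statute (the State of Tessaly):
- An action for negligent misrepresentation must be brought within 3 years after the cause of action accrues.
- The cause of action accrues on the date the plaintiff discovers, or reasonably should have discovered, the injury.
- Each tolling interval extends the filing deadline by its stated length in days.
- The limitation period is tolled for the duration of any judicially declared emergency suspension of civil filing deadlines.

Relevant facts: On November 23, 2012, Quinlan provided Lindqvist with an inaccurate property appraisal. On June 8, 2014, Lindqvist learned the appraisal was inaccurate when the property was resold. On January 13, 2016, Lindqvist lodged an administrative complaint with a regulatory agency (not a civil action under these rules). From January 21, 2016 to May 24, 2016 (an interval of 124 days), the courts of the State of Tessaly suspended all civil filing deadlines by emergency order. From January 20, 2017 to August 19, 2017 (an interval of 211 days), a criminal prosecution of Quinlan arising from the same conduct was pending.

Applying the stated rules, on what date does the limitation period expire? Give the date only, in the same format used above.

October 10, 2017

Accrual is tied to discovery, so the period began on June 8, 2014 rather than on November 23, 2012 when the act occurred.
Adding the 3 years base period to June 8, 2014 gives a deadline of June 8, 2017, before any tolling.
Because the emergency suspension of filing deadlines ran from January 21, 2016 to May 24, 2016, the deadline is extended by 124 days to October 10, 2017.
Although a criminal prosecution ran from January 20, 2017 to August 19, 2017, the stated rules do not make that a tolling event, so it is disregarded.
None of the other events listed affects the running of the period under the stated rules.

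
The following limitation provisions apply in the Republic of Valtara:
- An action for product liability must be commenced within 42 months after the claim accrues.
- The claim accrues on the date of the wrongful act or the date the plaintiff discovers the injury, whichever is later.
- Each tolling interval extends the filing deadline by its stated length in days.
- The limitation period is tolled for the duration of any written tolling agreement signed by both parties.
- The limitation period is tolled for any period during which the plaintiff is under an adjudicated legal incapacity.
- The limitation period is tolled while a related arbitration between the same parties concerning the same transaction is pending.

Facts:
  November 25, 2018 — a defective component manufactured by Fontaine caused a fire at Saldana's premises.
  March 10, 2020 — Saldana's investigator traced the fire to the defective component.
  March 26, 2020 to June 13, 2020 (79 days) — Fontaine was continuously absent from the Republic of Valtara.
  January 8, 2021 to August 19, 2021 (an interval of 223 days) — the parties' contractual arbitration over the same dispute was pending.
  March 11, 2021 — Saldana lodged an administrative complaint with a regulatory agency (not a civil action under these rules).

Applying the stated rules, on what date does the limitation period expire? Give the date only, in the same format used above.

April 20, 2024

Because discovery on March 10, 2020 post-dates the November 25, 2018 act, accrual under the later-of rule falls on March 10, 2020.
The untolled deadline — 42 months after March 10, 2020 — is September 10, 2023.
The period was tolled for 223 days by the pending related arbitration (January 8, 2021 to August 19, 2021), pushing the deadline to April 20, 2024.
Although the defendant's absence ran from March 26, 2020 to June 13, 2020, the stated rules do not make that a tolling event, so it is disregarded.
Nothing else in the chronology tolls or restarts the period.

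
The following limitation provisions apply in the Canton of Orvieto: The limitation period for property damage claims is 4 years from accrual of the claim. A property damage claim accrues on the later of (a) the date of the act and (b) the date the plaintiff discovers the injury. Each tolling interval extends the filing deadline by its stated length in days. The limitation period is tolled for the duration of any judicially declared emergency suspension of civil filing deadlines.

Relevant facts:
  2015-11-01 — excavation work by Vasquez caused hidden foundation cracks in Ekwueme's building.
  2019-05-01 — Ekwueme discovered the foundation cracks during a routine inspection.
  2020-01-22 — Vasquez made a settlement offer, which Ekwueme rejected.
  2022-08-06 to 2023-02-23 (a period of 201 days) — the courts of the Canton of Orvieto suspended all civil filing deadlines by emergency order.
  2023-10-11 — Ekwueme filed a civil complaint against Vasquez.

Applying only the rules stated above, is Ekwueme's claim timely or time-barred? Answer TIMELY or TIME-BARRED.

TIMELY

Because discovery on 2019-05-01 post-dates the 2015-11-01 act, accrual under the later-of rule falls on 2019-05-01.
4 years from 2019-05-01 is 2023-05-01.
The emergency suspension of filing deadlines from 2022-08-06 to 2023-02-23 tolled the period for 201 days, extending the deadline to 2023-11-18.
Nothing else in the chronology tolls or restarts the period.
The 2023-10-11 filing precedes the 2023-11-18 deadline; the claim is timely.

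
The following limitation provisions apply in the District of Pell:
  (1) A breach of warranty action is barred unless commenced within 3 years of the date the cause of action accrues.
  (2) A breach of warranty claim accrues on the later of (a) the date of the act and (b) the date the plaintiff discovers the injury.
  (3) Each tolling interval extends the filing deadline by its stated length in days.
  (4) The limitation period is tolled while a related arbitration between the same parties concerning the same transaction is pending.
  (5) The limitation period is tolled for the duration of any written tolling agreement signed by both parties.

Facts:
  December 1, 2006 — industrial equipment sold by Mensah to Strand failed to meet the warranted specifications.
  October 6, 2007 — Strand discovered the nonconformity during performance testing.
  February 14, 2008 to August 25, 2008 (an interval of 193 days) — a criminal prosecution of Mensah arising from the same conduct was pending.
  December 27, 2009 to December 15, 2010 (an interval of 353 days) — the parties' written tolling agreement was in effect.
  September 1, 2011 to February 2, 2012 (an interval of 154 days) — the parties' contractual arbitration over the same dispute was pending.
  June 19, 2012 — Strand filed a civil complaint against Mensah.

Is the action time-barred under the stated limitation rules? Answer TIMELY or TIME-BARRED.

TIME-BARRED

The claim accrued on October 6, 2007 — the later of the December 1, 2006 act and the October 6, 2007 discovery.
The untolled deadline — 3 years after October 6, 2007 — is October 6, 2010.
Because the written tolling agreement ran from December 27, 2009 to December 15, 2010, the deadline is extended by 353 days to September 24, 2011.
Because the pending related arbitration ran from September 1, 2011 to February 2, 2012, the deadline is extended by 154 days to February 25, 2012.
The pending criminal prosecution from February 14, 2008 to August 25, 2008 does not toll the period, because no stated rule makes a criminal prosecution a tolling event.
Filing on June 19, 2012 missed the February 25, 2012 deadline — the action is time-barred.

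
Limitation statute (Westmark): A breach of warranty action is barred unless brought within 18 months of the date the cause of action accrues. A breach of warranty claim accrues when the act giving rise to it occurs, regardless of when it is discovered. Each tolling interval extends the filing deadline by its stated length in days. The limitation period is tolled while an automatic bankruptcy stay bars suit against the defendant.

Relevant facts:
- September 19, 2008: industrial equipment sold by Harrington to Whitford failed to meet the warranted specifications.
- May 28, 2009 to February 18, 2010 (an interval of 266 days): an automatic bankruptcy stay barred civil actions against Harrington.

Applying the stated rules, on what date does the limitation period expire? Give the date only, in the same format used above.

December 10, 2010

The cause of action accrued on September 19, 2008, the date of the act.
Adding the 18 months base period to September 19, 2008 gives a deadline of March 19, 2010, before any tolling.
The period was tolled for 266 days by the automatic bankruptcy stay (May 28, 2009 to February 18, 2010), pushing the deadline to December 10, 2010.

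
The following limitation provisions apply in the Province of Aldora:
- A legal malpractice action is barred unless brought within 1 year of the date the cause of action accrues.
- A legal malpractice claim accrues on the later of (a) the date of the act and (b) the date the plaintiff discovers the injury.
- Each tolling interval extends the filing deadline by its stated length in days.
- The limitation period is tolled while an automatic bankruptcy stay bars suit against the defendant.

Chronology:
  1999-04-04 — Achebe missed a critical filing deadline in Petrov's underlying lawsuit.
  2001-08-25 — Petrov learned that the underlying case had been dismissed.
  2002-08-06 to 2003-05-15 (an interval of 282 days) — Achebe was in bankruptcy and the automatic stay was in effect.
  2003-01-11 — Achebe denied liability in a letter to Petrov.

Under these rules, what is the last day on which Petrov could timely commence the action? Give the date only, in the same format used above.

2003-06-03

Taking the later of the act (1999-04-04) and discovery (2001-08-25), the claim accrued on 2001-08-25.
1 year from 2001-08-25 is 2002-08-25.
The period was tolled for 282 days by the automatic bankruptcy stay (2002-08-06 to 2003-05-15), pushing the deadline to 2003-06-03.
Nothing else in the chronology tolls or restarts the period.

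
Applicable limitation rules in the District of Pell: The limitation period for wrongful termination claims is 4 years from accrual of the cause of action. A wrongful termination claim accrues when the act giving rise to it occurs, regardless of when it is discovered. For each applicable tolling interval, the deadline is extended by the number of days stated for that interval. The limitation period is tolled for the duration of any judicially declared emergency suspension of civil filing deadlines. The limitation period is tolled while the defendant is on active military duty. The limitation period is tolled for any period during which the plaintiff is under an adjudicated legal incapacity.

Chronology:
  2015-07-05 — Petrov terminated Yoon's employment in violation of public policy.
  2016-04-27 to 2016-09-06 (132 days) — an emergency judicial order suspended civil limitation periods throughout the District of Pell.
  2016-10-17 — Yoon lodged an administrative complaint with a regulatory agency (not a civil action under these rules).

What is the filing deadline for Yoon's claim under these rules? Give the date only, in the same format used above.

2019-11-14

The limitation period began to run on 2015-07-05.
4 years from 2015-07-05 is 2019-07-05.
The period was tolled for 132 days by the emergency suspension of filing deadlines (2016-04-27 to 2016-09-06), pushing the deadline to 2019-11-14.
Nothing else in the chronology tolls or restarts the period.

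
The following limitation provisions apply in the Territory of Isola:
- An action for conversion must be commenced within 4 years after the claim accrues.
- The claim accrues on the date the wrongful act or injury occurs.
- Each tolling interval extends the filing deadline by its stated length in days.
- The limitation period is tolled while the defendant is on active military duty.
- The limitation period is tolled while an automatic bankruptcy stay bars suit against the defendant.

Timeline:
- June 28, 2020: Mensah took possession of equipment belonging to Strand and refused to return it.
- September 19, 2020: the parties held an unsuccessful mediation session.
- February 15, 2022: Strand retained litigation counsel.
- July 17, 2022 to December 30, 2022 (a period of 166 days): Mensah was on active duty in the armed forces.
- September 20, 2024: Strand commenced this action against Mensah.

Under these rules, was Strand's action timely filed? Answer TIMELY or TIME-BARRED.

TIMELY

The claim accrued on June 28, 2020, when the wrongful act occurred.
The untolled deadline — 4 years after June 28, 2020 — is June 28, 2024.
Because the defendant's active military service ran from July 17, 2022 to December 30, 2022, the deadline is extended by 166 days to December 11, 2024.
The other events in the timeline have no effect on the limitation period under the stated rules.
Filing on September 20, 2024 beat the December 11, 2024 deadline — the action is timely.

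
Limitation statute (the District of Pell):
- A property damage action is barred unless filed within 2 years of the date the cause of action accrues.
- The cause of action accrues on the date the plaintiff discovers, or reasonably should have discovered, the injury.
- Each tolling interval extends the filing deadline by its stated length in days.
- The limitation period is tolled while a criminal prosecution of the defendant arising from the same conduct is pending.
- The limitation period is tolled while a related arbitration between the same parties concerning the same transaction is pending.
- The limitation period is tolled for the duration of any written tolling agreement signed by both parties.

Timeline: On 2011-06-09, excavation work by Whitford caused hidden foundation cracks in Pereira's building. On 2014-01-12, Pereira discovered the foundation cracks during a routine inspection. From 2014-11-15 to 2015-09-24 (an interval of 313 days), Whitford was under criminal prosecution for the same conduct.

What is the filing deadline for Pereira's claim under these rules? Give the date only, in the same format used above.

The claim did not accrue until Pereira discovered the injury on 2014-01-12; the 2011-06-09 act date does not start the clock under the stated rule.
The untolled deadline — 2 years after 2014-01-12 — is 2016-01-12.
The pending criminal prosecution from 2014-11-15 to 2015-09-24 tolled the period for 313 days, extending the deadline to 2016-11-20.

2016-11-20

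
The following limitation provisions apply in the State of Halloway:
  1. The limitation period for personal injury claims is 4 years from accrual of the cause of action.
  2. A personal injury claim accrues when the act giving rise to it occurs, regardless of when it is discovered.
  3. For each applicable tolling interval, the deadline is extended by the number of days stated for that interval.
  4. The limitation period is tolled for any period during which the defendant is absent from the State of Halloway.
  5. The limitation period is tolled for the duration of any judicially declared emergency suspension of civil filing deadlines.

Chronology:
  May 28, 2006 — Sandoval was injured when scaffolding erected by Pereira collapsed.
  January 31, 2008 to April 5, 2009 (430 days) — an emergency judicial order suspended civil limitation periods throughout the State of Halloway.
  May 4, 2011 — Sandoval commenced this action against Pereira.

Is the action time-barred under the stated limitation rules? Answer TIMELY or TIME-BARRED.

TIMELY

The limitation period began to run on May 28, 2006.
4 years from May 28, 2006 is May 28, 2010.
The period was tolled for 430 days by the emergency suspension of filing deadlines (January 31, 2008 to April 5, 2009), pushing the deadline to August 1, 2011.
The May 4, 2011 filing precedes the August 1, 2011 deadline; the claim is timely.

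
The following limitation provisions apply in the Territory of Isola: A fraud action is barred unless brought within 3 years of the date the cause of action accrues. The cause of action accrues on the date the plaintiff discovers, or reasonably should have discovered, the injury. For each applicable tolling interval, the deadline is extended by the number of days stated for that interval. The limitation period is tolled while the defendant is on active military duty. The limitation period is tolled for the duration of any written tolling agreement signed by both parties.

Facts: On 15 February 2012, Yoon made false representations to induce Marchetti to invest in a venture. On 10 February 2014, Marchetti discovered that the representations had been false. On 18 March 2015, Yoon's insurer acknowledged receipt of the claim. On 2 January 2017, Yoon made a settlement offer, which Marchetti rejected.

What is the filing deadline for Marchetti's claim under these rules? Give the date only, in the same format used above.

10 February 2017

The claim did not accrue until Marchetti discovered the injury on 10 February 2014; the 15 February 2012 act date does not start the clock under the stated rule.
The untolled deadline — 3 years after 10 February 2014 — is 10 February 2017.
None of the other events listed affects the running of the period under the stated rules.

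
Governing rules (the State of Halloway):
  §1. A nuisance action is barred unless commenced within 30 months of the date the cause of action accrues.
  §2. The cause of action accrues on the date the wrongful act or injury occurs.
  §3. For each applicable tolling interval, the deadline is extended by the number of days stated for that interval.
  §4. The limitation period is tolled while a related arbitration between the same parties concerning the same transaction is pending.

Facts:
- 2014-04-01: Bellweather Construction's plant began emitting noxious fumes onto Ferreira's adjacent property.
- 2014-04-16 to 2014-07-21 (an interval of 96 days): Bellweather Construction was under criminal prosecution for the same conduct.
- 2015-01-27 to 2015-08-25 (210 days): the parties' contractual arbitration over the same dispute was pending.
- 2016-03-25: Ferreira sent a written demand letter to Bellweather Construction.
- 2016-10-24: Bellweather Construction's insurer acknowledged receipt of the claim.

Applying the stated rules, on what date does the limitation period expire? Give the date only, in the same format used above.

The cause of action accrued on 2014-04-01, the date of the act.
30 months from 2014-04-01 is 2016-10-01.
Because the pending related arbitration ran from 2015-01-27 to 2015-08-25, the deadline is extended by 210 days to 2017-04-29.
Although a criminal prosecution ran from 2014-04-16 to 2014-07-21, the stated rules do not make that a tolling event, so it is disregarded.
None of the other events listed affects the running of the period under the stated rules.

2017-04-29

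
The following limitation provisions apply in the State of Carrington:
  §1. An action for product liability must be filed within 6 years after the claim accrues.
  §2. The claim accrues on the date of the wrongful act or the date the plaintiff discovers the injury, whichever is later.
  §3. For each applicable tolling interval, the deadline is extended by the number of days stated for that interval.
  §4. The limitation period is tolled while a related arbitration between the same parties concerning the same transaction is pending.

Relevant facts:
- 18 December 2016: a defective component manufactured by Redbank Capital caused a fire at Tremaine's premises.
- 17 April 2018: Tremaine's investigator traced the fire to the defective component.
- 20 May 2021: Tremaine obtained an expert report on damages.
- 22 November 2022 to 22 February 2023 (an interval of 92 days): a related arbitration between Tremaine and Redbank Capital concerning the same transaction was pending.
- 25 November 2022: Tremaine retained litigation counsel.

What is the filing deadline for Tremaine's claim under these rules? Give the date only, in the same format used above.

18 July 2024

Because discovery on 17 April 2018 post-dates the 18 December 2016 act, accrual under the later-of rule falls on 17 April 2018.
Adding the 6 years base period to 17 April 2018 gives a deadline of 17 April 2024, before any tolling.
Because the pending related arbitration ran from 22 November 2022 to 22 February 2023, the deadline is extended by 92 days to 18 July 2024.
None of the other events listed affects the running of the period under the stated rules.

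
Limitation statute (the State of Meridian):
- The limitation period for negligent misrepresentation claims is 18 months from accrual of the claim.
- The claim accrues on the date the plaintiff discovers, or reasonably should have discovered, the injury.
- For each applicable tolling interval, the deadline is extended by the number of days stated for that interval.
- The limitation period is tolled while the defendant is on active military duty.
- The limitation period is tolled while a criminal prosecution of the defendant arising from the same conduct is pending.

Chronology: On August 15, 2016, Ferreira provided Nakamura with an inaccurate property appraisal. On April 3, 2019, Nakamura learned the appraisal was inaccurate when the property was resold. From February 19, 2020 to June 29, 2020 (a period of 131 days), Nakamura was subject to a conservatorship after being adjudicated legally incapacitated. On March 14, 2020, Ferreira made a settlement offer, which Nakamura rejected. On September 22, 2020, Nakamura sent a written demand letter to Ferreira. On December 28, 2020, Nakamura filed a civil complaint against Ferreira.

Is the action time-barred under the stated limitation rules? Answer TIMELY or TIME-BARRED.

TIME-BARRED

The claim did not accrue until Nakamura discovered the injury on April 3, 2019; the August 15, 2016 act date does not start the clock under the stated rule.
The untolled deadline — 18 months after April 3, 2019 — is October 3, 2020.
The plaintiff's legal incapacity from February 19, 2020 to June 29, 2020 does not toll the period, because no stated rule makes the plaintiff's incapacity a tolling event.
The other events in the timeline have no effect on the limitation period under the stated rules.
Nakamura filed on December 28, 2020, after the October 3, 2020 deadline, so the action is time-barred.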